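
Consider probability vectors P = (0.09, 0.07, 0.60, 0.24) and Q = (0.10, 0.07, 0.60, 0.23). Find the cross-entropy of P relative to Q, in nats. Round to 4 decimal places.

1.0526 nats

H(P,Q) = −Σ p·ln q.
  −0.09·ln(0.10) = 0.20723
  −0.07·ln(0.07) = 0.18615
  −0.60·ln(0.60) = 0.30650
  −0.24·ln(0.23) = 0.35272
H(P,Q) = 1.0526 nats.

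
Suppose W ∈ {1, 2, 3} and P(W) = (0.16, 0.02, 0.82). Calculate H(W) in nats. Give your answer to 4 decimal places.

0.5342 nats

H(W) = −Σ p·ln p.
  −(0.16)·ln(0.16) = 0.29321
  −(0.02)·ln(0.02) = 0.07824
  −(0.82)·ln(0.82) = 0.16273
Sum: 0.29321 + 0.07824 + 0.16273 = 0.5342 nats.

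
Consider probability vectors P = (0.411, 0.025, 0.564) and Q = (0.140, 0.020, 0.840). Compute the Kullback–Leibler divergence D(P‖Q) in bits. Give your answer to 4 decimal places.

D(P‖Q) = Σ p·log₂(p/q).
  0.411·log₂(0.411/0.140) = 0.63858
  0.025·log₂(0.025/0.020) = 0.00805
  0.564·log₂(0.564/0.840) = -0.32413
D(P‖Q) = 0.3225 bits.

0.3225 bits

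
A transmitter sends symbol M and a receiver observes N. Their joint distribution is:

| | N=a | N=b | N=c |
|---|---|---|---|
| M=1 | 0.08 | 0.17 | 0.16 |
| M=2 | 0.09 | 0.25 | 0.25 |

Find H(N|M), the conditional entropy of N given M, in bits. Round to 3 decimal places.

1.485 bits

Marginals: p(M) = (0.4100, 0.5900), p(N) = (0.1700, 0.4200, 0.4100).
H(N|M) = Σ p(M) · H(N|M=·).
  M=1: p=0.4100, H(N|M=1) = 1.5164
  M=2: p=0.5900, H(N|M=2) = 1.4636
Weighted sum = 1.485 bits.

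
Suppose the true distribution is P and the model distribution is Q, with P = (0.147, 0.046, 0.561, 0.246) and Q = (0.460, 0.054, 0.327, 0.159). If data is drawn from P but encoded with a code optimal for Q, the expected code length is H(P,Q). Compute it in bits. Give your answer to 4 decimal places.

H(P,Q) = −Σ p·log₂ q.
  −0.147·log₂(0.460) = 0.16468
  −0.046·log₂(0.054) = 0.19370
  −0.561·log₂(0.327) = 0.90469
  −0.246·log₂(0.159) = 0.65261
H(P,Q) = 1.9157 bits.

1.9157 bits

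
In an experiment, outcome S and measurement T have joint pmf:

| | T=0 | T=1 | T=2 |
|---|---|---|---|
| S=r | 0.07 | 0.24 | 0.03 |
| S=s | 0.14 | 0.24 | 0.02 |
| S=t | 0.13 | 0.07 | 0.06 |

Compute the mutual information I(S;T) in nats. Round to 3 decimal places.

Marginals: p(S) = (0.3400, 0.4000, 0.2600), p(T) = (0.3400, 0.5500, 0.1100).
I(S;T) = H(S) + H(T) − H(S,T).
H(S) = 1.0836, H(T) = 0.9384, H(S,T) = 1.9500.
I(S;T) = 1.0836 + 0.9384 − 1.9500 = 0.072 nats.

0.072 nats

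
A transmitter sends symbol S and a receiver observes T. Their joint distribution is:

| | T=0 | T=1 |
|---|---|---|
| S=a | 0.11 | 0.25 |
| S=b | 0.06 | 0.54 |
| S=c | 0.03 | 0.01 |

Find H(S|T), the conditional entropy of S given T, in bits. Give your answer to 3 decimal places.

1.070 bits

Chain rule: H(S|T) = H(S,T) − H(T).
Marginals: p(S) = (0.3600, 0.6000, 0.0400), p(T) = (0.2000, 0.8000).
H(S,T) = 1.7921 bits; H(T) = 0.7219 bits.
H(S|T) = 1.7921 − 0.7219 = 1.070 bits.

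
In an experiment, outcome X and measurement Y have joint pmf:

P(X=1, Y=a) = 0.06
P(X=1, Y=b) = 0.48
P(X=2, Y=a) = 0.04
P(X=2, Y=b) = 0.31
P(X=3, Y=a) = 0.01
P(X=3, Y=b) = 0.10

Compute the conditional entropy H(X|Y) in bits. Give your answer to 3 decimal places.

Chain rule: H(X|Y) = H(X,Y) − H(Y).
Marginals: p(X) = (0.5400, 0.3500, 0.1100), p(Y) = (0.1100, 0.8900).
H(X,Y) = 1.8600 bits; H(Y) = 0.4999 bits.
H(X|Y) = 1.8600 − 0.4999 = 1.360 bits.

1.360 bits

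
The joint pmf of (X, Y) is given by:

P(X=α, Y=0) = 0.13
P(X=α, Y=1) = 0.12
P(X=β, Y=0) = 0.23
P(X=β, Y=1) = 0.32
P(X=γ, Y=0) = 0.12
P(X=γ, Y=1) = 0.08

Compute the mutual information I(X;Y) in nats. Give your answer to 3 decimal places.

0.011 nats

Marginals: p(X) = (0.2500, 0.5500, 0.2000), p(Y) = (0.4800, 0.5200).
I(X;Y) = Σ p(x,y)·ln[p(x,y)/(p(x)p(y))].
  (α,0): 0.13·ln(1.0833) = 0.0104
  (α,1): 0.12·ln(0.9231) = -0.0096
  (β,0): 0.23·ln(0.8712) = -0.0317
  (β,1): 0.32·ln(1.1189) = 0.0359
  (γ,0): 0.12·ln(1.2500) = 0.0268
  (γ,1): 0.08·ln(0.7692) = -0.0210
Sum = 0.011 nats.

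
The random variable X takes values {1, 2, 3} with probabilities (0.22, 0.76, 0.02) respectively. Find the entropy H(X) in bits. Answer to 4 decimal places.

0.8944 bits

H(X) = −Σ p·log₂ p.
  −(0.22)·log₂(0.22) = 0.48057
  −(0.76)·log₂(0.76) = 0.30091
  −(0.02)·log₂(0.02) = 0.11288
Sum: 0.48057 + 0.30091 + 0.11288 = 0.8944 bits.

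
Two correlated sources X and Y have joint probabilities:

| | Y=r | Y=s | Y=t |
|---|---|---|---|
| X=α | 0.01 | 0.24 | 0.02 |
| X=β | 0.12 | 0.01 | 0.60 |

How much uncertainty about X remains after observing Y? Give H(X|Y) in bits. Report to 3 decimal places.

0.239 bits

Chain rule: H(X|Y) = H(X,Y) − H(Y).
Marginals: p(X) = (0.2700, 0.7300), p(Y) = (0.1300, 0.2500, 0.6200).
H(X,Y) = 1.5491 bits; H(Y) = 1.3102 bits.
H(X|Y) = 1.5491 − 1.3102 = 0.239 bits.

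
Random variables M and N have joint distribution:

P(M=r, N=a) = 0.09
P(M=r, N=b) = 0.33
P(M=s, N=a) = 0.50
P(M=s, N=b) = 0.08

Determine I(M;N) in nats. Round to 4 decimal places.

0.2259 nats

Marginals: p(M) = (0.4200, 0.5800), p(N) = (0.5900, 0.4100).
I(M;N) = Σ p(x,y)·ln[p(x,y)/(p(x)p(y))].
  (r,a): 0.09·ln(0.3632) = -0.09115
  (r,b): 0.33·ln(1.9164) = 0.21464
  (s,a): 0.50·ln(1.4611) = 0.18961
  (s,b): 0.08·ln(0.3364) = -0.08715
Sum = 0.2259 nats.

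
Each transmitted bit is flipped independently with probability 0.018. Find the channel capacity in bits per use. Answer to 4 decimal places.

Binary symmetric channel: C = 1 − h₂(ε) where h₂ is the binary entropy function.
h₂(0.018) = −0.018·log₂0.018 − 0.982·log₂0.982 = 0.1301.
C = 1 − 0.1301 = 0.8699 bits per channel use.

0.8699 bits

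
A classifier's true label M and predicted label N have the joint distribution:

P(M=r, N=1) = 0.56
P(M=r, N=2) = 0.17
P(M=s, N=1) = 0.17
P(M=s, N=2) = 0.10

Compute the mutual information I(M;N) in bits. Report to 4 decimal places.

0.0131 bits

Marginals: p(M) = (0.7300, 0.2700), p(N) = (0.7300, 0.2700).
I(M;N) = Σ p(x,y)·log₂[p(x,y)/(p(x)p(y))].
  (r,1): 0.56·log₂(1.0509) = 0.04007
  (r,2): 0.17·log₂(0.8625) = -0.03628
  (s,1): 0.17·log₂(0.8625) = -0.03628
  (s,2): 0.10·log₂(1.3717) = 0.04560
Sum = 0.0131 bits.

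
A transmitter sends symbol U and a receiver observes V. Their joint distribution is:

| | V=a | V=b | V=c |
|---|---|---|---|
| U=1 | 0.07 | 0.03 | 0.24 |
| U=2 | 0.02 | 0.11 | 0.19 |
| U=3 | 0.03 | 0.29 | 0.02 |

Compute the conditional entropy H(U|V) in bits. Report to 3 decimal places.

Marginals: p(U) = (0.3400, 0.3200, 0.3400), p(V) = (0.1200, 0.4300, 0.4500).
H(U|V) = Σ p(V) · H(U|V=·).
  V=a: p=0.1200, H(U|V=a) = 1.3844
  V=b: p=0.4300, H(U|V=b) = 1.1544
  V=c: p=0.4500, H(U|V=c) = 1.2085
Weighted sum = 1.206 bits.

1.206 bits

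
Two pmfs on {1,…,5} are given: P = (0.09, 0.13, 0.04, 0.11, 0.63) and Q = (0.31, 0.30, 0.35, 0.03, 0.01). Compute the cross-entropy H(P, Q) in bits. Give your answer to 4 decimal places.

H(P,Q) = −Σ p·log₂ q.
  −0.09·log₂(0.31) = 0.15207
  −0.13·log₂(0.30) = 0.22581
  −0.04·log₂(0.35) = 0.06058
  −0.11·log₂(0.03) = 0.55648
  −0.63·log₂(0.01) = 4.18563
H(P,Q) = 5.1806 bits.

5.1806 bits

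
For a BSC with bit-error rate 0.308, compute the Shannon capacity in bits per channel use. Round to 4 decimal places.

0.1091 bits

Binary symmetric channel: C = 1 − h₂(ε) where h₂ is the binary entropy function.
h₂(0.308) = −0.308·log₂0.308 − 0.692·log₂0.692 = 0.8909.
C = 1 − 0.8909 = 0.1091 bits per channel use.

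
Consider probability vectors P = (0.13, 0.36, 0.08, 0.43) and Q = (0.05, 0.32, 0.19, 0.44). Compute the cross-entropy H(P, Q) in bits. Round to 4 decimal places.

1.8546 bits

H(P,Q) = −Σ p·log₂ q.
  −0.13·log₂(0.05) = 0.56185
  −0.36·log₂(0.32) = 0.59179
  −0.08·log₂(0.19) = 0.19167
  −0.43·log₂(0.44) = 0.50930
H(P,Q) = 1.8546 bits.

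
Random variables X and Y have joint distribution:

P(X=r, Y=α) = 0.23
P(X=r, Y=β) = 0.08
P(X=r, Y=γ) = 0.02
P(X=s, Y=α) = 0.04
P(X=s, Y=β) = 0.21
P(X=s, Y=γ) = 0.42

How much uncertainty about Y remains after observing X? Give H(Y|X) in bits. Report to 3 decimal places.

Marginals: p(X) = (0.3300, 0.6700), p(Y) = (0.2700, 0.2900, 0.4400).
H(Y|X) = Σ p(X) · H(Y|X=·).
  X=r: p=0.3300, H(Y|X=r) = 1.1037
  X=s: p=0.6700, H(Y|X=s) = 1.1897
Weighted sum = 1.161 bits.

1.161 bits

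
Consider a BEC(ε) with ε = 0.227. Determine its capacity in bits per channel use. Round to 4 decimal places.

Binary erasure channel: capacity C = 1 − ε.
C = 1 − 0.227 = 0.7730 bits per channel use.

0.7730 bits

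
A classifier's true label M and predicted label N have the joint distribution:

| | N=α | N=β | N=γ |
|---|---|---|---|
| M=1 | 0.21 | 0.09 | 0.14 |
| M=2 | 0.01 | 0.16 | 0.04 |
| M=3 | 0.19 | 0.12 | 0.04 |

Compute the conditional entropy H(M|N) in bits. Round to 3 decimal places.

1.327 bits

Chain rule: H(M|N) = H(M,N) − H(N).
Marginals: p(M) = (0.4400, 0.2100, 0.3500), p(N) = (0.4100, 0.3700, 0.2200).
H(M,N) = 2.8658 bits; H(N) = 1.5387 bits.
H(M|N) = 2.8658 − 1.5387 = 1.327 bits.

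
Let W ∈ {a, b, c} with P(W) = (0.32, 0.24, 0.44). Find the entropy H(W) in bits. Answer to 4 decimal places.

H(W) = −Σ p·log₂ p.
  −(0.32)·log₂(0.32) = 0.52603
  −(0.24)·log₂(0.24) = 0.49413
  −(0.44)·log₂(0.44) = 0.52115
Sum: 0.52603 + 0.49413 + 0.52115 = 1.5413 bits.

1.5413 bits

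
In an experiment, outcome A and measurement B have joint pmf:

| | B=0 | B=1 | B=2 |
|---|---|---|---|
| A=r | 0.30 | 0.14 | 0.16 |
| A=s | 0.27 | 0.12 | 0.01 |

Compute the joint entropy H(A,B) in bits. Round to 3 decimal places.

H(A,B) = −Σ p(x,y)·log₂ p(x,y) over all 6 cells.
  cell (r,0): −0.30·log₂0.30 = 0.5211
  cell (r,1): −0.14·log₂0.14 = 0.3971
  cell (r,2): −0.16·log₂0.16 = 0.4230
  cell (s,0): −0.27·log₂0.27 = 0.5100
  cell (s,1): −0.12·log₂0.12 = 0.3671
  cell (s,2): −0.01·log₂0.01 = 0.0664
Sum = 2.285 bits.

2.285 bits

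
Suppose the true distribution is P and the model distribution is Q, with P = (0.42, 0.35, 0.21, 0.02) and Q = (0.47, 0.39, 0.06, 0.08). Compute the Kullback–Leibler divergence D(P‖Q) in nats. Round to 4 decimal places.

D(P‖Q) = Σ p·ln(p/q).
  0.42·ln(0.42/0.47) = -0.04724
  0.35·ln(0.35/0.39) = -0.03787
  0.21·ln(0.21/0.06) = 0.26308
  0.02·ln(0.02/0.08) = -0.02773
D(P‖Q) = 0.1502 nats.

0.1502 nats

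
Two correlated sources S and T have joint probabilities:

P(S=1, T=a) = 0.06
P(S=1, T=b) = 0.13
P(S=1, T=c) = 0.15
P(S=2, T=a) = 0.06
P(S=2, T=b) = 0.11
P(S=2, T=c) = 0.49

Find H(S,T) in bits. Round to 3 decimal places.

2.135 bits

H(S,T) = −Σ p(x,y)·log₂ p(x,y) over all 6 cells.
  cell (1,a): −0.06·log₂0.06 = 0.2435
  cell (1,b): −0.13·log₂0.13 = 0.3826
  cell (1,c): −0.15·log₂0.15 = 0.4105
  cell (2,a): −0.06·log₂0.06 = 0.2435
  cell (2,b): −0.11·log₂0.11 = 0.3503
  cell (2,c): −0.49·log₂0.49 = 0.5043
Sum = 2.135 bits.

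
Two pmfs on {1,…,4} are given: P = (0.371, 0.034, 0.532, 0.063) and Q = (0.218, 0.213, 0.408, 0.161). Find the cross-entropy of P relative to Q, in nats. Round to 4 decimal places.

1.2097 nats

H(P,Q) = −Σ p·ln q.
  −0.371·ln(0.218) = 0.56513
  −0.034·ln(0.213) = 0.05258
  −0.532·ln(0.408) = 0.47693
  −0.063·ln(0.161) = 0.11506
H(P,Q) = 1.2097 nats.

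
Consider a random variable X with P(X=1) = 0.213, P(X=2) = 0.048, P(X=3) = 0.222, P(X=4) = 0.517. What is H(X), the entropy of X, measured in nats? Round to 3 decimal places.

1.150 nats

H(X) = −Σ p·ln p.
  −(0.213)·ln(0.213) = 0.3294
  −(0.048)·ln(0.048) = 0.1458
  −(0.222)·ln(0.222) = 0.3341
  −(0.517)·ln(0.517) = 0.3411
Sum: 0.3294 + 0.1458 + 0.3341 + 0.3411 = 1.150 nats.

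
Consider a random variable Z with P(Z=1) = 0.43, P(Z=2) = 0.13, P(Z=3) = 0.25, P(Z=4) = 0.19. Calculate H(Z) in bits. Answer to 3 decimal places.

1.861 bits

H(Z) = −Σ p·log₂ p.
  −(0.43)·log₂(0.43) = 0.5236
  −(0.13)·log₂(0.13) = 0.3826
  −(0.25)·log₂(0.25) = 0.5000
  −(0.19)·log₂(0.19) = 0.4552
Sum: 0.5236 + 0.3826 + 0.5000 + 0.4552 = 1.861 bits.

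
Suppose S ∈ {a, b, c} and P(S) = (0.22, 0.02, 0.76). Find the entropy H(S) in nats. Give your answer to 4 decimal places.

0.6199 nats

H(S) = −Σ p·ln p.
  −(0.22)·ln(0.22) = 0.33311
  −(0.02)·ln(0.02) = 0.07824
  −(0.76)·ln(0.76) = 0.20857
Sum: 0.33311 + 0.07824 + 0.20857 = 0.6199 nats.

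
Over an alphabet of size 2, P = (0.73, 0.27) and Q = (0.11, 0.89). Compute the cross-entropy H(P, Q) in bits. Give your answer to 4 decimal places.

H(P,Q) = −Σ p·log₂ q.
  −0.73·log₂(0.11) = 2.32463
  −0.27·log₂(0.89) = 0.04539
H(P,Q) = 2.3700 bits.

2.3700 bits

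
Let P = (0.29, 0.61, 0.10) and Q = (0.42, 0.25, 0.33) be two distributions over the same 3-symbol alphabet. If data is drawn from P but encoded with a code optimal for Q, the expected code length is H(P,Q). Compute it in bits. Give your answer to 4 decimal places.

1.7429 bits

H(P,Q) = −Σ p·log₂ q.
  −0.29·log₂(0.42) = 0.36295
  −0.61·log₂(0.25) = 1.22000
  −0.10·log₂(0.33) = 0.15995
H(P,Q) = 1.7429 bits.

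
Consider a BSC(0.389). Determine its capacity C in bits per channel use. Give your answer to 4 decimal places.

Binary symmetric channel: C = 1 − h₂(ε) where h₂ is the binary entropy function.
h₂(0.389) = −0.389·log₂0.389 − 0.611·log₂0.611 = 0.9642.
C = 1 − 0.9642 = 0.0358 bits per channel use.

0.0358 bits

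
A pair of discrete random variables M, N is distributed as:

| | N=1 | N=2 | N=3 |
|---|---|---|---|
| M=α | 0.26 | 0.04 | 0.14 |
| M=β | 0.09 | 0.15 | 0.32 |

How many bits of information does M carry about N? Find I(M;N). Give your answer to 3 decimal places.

0.153 bits

Marginals: p(M) = (0.4400, 0.5600), p(N) = (0.3500, 0.1900, 0.4600).
I(M;N) = H(M) + H(N) − H(M,N).
H(M) = 0.9896, H(N) = 1.5007, H(M,N) = 2.3374.
I(M;N) = 0.9896 + 1.5007 − 2.3374 = 0.153 bits.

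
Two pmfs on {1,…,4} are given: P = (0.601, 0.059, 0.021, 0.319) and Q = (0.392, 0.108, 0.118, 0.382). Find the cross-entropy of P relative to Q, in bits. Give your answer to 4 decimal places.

1.5091 bits

H(P,Q) = −Σ p·log₂ q.
  −0.601·log₂(0.392) = 0.81200
  −0.059·log₂(0.108) = 0.18944
  −0.021·log₂(0.118) = 0.06475
  −0.319·log₂(0.382) = 0.44289
H(P,Q) = 1.5091 bits.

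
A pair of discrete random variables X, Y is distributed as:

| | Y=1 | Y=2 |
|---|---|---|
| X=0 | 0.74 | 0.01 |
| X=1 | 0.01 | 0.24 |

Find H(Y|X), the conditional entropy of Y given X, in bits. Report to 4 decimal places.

Chain rule: H(Y|X) = H(X,Y) − H(X).
Marginals: p(X) = (0.7500, 0.2500), p(Y) = (0.7500, 0.2500).
H(X,Y) = 0.9485 bits; H(X) = 0.8113 bits.
H(Y|X) = 0.9485 − 0.8113 = 0.1372 bits.

0.1372 bits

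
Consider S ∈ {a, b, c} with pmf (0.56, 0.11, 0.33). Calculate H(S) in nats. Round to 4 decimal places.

H(S) = −Σ p·ln p.
  −(0.56)·ln(0.56) = 0.32470
  −(0.11)·ln(0.11) = 0.24280
  −(0.33)·ln(0.33) = 0.36586
Sum: 0.32470 + 0.24280 + 0.36586 = 0.9334 nats.

0.9334 nats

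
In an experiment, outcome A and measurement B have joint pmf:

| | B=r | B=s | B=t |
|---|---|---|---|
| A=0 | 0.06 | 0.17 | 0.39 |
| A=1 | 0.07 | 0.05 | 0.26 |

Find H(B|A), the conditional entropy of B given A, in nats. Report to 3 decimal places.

0.859 nats

Chain rule: H(B|A) = H(A,B) − H(A).
Marginals: p(A) = (0.6200, 0.3800), p(B) = (0.1300, 0.2200, 0.6500).
H(A,B) = 1.5234 nats; H(A) = 0.6641 nats.
H(B|A) = 1.5234 − 0.6641 = 0.859 nats.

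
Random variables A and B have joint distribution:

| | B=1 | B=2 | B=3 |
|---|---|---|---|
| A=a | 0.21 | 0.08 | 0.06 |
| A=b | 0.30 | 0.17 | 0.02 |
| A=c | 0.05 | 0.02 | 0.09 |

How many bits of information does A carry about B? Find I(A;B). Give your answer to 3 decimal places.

0.152 bits

Marginals: p(A) = (0.3500, 0.4900, 0.1600), p(B) = (0.5600, 0.2700, 0.1700).
I(A;B) = H(A) + H(B) − H(A,B).
H(A) = 1.4574, H(B) = 1.4130, H(A,B) = 2.7180.
I(A;B) = 1.4574 + 1.4130 − 2.7180 = 0.152 bits.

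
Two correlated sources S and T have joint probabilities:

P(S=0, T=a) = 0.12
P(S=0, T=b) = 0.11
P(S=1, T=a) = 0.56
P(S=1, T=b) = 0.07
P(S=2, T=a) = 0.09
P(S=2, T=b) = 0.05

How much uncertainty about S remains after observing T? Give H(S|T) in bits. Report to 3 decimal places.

1.205 bits

Chain rule: H(S|T) = H(S,T) − H(T).
Marginals: p(S) = (0.2300, 0.6300, 0.1400), p(T) = (0.7700, 0.2300).
H(S,T) = 1.9831 bits; H(T) = 0.7780 bits.
H(S|T) = 1.9831 − 0.7780 = 1.205 bits.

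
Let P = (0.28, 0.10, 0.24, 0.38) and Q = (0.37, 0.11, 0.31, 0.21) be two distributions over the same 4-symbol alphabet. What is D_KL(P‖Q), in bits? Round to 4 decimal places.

D(P‖Q) = Σ p·log₂(p/q).
  0.28·log₂(0.28/0.37) = -0.11259
  0.10·log₂(0.10/0.11) = -0.01375
  0.24·log₂(0.24/0.31) = -0.08862
  0.38·log₂(0.38/0.21) = 0.32513
D(P‖Q) = 0.1102 bits.

0.1102 bits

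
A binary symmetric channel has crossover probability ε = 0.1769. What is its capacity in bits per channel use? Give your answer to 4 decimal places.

0.3268 bits

Binary symmetric channel: C = 1 − h₂(ε) where h₂ is the binary entropy function.
h₂(0.1769) = −0.1769·log₂0.1769 − 0.8231·log₂0.8231 = 0.6732.
C = 1 − 0.6732 = 0.3268 bits per channel use.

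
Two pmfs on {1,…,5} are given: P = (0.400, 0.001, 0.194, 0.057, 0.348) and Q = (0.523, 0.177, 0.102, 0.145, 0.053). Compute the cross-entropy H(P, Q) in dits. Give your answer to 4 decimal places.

H(P,Q) = −Σ p·log₁₀ q.
  −0.400·log₁₀(0.523) = 0.11260
  −0.001·log₁₀(0.177) = 0.00075
  −0.194·log₁₀(0.102) = 0.19233
  −0.057·log₁₀(0.145) = 0.04780
  −0.348·log₁₀(0.053) = 0.44395
H(P,Q) = 0.7974 dits.

0.7974 dits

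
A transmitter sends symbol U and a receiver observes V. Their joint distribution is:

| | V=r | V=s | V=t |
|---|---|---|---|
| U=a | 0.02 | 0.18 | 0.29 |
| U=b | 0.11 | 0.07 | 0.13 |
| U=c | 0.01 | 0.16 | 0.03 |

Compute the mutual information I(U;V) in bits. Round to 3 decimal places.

Marginals: p(U) = (0.4900, 0.3100, 0.2000), p(V) = (0.1400, 0.4100, 0.4500).
I(U;V) = Σ p(x,y)·log₂[p(x,y)/(p(x)p(y))].
  (a,r): 0.02·log₂(0.2915) = -0.0356
  (a,s): 0.18·log₂(0.8960) = -0.0285
  (a,t): 0.29·log₂(1.3152) = 0.1146
  (b,r): 0.11·log₂(2.5346) = 0.1476
  (b,s): 0.07·log₂(0.5507) = -0.0602
  (b,t): 0.13·log₂(0.9319) = -0.0132
  (c,r): 0.01·log₂(0.3571) = -0.0149
  (c,s): 0.16·log₂(1.9512) = 0.1543
  (c,t): 0.03·log₂(0.3333) = -0.0475
Sum = 0.217 bits.

0.217 bits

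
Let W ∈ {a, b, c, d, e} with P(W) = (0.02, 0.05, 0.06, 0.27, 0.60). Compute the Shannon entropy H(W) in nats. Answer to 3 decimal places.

H(W) = −Σ p·ln p.
  −(0.02)·ln(0.02) = 0.0782
  −(0.05)·ln(0.05) = 0.1498
  −(0.06)·ln(0.06) = 0.1688
  −(0.27)·ln(0.27) = 0.3535
  −(0.60)·ln(0.60) = 0.3065
Sum: 0.0782 + 0.1498 + 0.1688 + 0.3535 + 0.3065 = 1.057 nats.

1.057 nats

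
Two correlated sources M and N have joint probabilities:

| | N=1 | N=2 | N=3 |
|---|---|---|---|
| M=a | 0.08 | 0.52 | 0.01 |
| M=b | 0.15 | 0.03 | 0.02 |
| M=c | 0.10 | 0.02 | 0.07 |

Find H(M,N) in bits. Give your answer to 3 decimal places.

H(M,N) = −Σ p(x,y)·log₂ p(x,y) over all 9 cells.
  cell (a,1): −0.08·log₂0.08 = 0.2915
  cell (a,2): −0.52·log₂0.52 = 0.4906
  cell (a,3): −0.01·log₂0.01 = 0.0664
  cell (b,1): −0.15·log₂0.15 = 0.4105
  cell (b,2): −0.03·log₂0.03 = 0.1518
  cell (b,3): −0.02·log₂0.02 = 0.1129
  cell (c,1): −0.10·log₂0.10 = 0.3322
  cell (c,2): −0.02·log₂0.02 = 0.1129
  cell (c,3): −0.07·log₂0.07 = 0.2686
Sum = 2.237 bits.

2.237 bits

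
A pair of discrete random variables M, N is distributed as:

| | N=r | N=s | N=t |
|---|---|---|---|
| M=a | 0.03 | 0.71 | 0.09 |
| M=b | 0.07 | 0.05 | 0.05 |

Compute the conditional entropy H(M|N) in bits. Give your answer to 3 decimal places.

0.486 bits

Chain rule: H(M|N) = H(M,N) − H(N).
Marginals: p(M) = (0.8300, 0.1700), p(N) = (0.1000, 0.7600, 0.1400).
H(M,N) = 1.5160 bits; H(N) = 1.0302 bits.
H(M|N) = 1.5160 − 1.0302 = 0.486 bits.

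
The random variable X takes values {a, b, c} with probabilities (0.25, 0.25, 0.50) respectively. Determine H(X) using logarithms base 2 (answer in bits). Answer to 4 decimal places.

1.5000 bits

H(X) = −Σ p·log₂ p.
  −(0.25)·log₂(0.25) = 0.50000
  −(0.25)·log₂(0.25) = 0.50000
  −(0.50)·log₂(0.50) = 0.50000
Sum: 0.50000 + 0.50000 + 0.50000 = 1.5000 bits.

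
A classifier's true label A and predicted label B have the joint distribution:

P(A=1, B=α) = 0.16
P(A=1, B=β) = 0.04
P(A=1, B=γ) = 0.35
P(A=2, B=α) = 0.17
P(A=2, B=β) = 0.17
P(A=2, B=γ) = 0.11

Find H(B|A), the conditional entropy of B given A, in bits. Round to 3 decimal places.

1.366 bits

Marginals: p(A) = (0.5500, 0.4500), p(B) = (0.3300, 0.2100, 0.4600).
H(B|A) = Σ p(A) · H(B|A=·).
  A=1: p=0.5500, H(B|A=1) = 1.2082
  A=2: p=0.4500, H(B|A=2) = 1.5579
Weighted sum = 1.366 bits.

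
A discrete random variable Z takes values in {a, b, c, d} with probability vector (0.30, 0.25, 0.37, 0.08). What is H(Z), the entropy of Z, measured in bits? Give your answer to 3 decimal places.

1.843 bits

H(Z) = −Σ p·log₂ p.
  −(0.30)·log₂(0.30) = 0.5211
  −(0.25)·log₂(0.25) = 0.5000
  −(0.37)·log₂(0.37) = 0.5307
  −(0.08)·log₂(0.08) = 0.2915
Sum: 0.5211 + 0.5000 + 0.5307 + 0.2915 = 1.843 bits.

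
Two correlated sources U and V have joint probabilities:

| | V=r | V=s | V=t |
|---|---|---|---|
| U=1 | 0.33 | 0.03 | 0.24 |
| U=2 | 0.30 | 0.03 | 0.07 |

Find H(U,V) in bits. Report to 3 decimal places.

H(U,V) = −Σ p(x,y)·log₂ p(x,y) over all 6 cells.
  cell (1,r): −0.33·log₂0.33 = 0.5278
  cell (1,s): −0.03·log₂0.03 = 0.1518
  cell (1,t): −0.24·log₂0.24 = 0.4941
  cell (2,r): −0.30·log₂0.30 = 0.5211
  cell (2,s): −0.03·log₂0.03 = 0.1518
  cell (2,t): −0.07·log₂0.07 = 0.2686
Sum = 2.115 bits.

2.115 bits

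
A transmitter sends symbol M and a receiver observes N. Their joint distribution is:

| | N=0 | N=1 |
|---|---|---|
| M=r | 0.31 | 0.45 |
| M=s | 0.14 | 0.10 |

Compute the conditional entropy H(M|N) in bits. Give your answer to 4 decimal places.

Marginals: p(M) = (0.7600, 0.2400), p(N) = (0.4500, 0.5500).
H(M|N) = Σ p(N) · H(M|N=·).
  N=0: p=0.4500, H(M|N=0) = 0.8945
  N=1: p=0.5500, H(M|N=1) = 0.6840
Weighted sum = 0.7787 bits.

0.7787 bits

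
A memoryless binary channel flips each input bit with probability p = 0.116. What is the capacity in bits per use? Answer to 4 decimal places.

Binary symmetric channel: C = 1 − h₂(ε) where h₂ is the binary entropy function.
h₂(0.116) = −0.116·log₂0.116 − 0.884·log₂0.884 = 0.5178.
C = 1 − 0.5178 = 0.4822 bits per channel use.

0.4822 bits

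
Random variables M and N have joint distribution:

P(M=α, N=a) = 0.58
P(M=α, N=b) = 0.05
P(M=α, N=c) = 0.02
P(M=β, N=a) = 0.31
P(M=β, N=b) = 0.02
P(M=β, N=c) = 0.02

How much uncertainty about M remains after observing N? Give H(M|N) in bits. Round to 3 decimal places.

Chain rule: H(M|N) = H(M,N) − H(N).
Marginals: p(M) = (0.6500, 0.3500), p(N) = (0.8900, 0.0700, 0.0400).
H(M,N) = 1.5343 bits; H(N) = 0.6039 bits.
H(M|N) = 1.5343 − 0.6039 = 0.930 bits.

0.930 bits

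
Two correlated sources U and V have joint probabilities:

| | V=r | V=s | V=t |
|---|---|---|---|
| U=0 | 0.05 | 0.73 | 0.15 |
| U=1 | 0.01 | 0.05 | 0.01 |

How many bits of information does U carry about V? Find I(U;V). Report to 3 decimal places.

0.005 bits

Marginals: p(U) = (0.9300, 0.0700), p(V) = (0.0600, 0.7800, 0.1600).
I(U;V) = H(U) + H(V) − H(U,V).
H(U) = 0.3659, H(V) = 0.9461, H(U,V) = 1.3071.
I(U;V) = 0.3659 + 0.9461 − 1.3071 = 0.005 bits.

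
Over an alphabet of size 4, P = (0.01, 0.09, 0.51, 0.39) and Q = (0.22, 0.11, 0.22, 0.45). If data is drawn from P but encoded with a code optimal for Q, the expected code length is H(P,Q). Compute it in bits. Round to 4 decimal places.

H(P,Q) = −Σ p·log₂ q.
  −0.01·log₂(0.22) = 0.02184
  −0.09·log₂(0.11) = 0.28660
  −0.51·log₂(0.22) = 1.11406
  −0.39·log₂(0.45) = 0.44928
H(P,Q) = 1.8718 bits.

1.8718 bits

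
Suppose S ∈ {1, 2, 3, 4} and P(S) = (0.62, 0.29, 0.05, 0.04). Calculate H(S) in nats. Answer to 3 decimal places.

H(S) = −Σ p·ln p.
  −(0.62)·ln(0.62) = 0.2964
  −(0.29)·ln(0.29) = 0.3590
  −(0.05)·ln(0.05) = 0.1498
  −(0.04)·ln(0.04) = 0.1288
Sum: 0.2964 + 0.3590 + 0.1498 + 0.1288 = 0.934 nats.

0.934 nats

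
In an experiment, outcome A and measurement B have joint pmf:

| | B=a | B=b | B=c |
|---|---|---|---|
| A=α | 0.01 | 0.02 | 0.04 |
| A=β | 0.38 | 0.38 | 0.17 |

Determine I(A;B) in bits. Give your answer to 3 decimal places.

Marginals: p(A) = (0.0700, 0.9300), p(B) = (0.3900, 0.4000, 0.2100).
I(A;B) = H(A) + H(B) − H(A,B).
H(A) = 0.3659, H(B) = 1.5314, H(A,B) = 1.8606.
I(A;B) = 0.3659 + 1.5314 − 1.8606 = 0.037 bits.

0.037 bits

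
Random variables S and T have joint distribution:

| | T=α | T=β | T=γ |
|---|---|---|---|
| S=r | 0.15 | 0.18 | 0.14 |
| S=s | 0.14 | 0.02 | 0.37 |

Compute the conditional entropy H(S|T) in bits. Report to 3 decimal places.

Marginals: p(S) = (0.4700, 0.5300), p(T) = (0.2900, 0.2000, 0.5100).
H(S|T) = Σ p(T) · H(S|T=·).
  T=α: p=0.2900, H(S|T=α) = 0.9991
  T=β: p=0.2000, H(S|T=β) = 0.4690
  T=γ: p=0.5100, H(S|T=γ) = 0.8479
Weighted sum = 0.816 bits.

0.816 bits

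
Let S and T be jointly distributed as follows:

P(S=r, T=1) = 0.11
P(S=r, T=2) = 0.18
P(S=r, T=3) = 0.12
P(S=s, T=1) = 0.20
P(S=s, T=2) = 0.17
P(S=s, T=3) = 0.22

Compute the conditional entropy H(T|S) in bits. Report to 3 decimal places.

Chain rule: H(T|S) = H(S,T) − H(S).
Marginals: p(S) = (0.4100, 0.5900), p(T) = (0.3100, 0.3500, 0.3400).
H(S,T) = 2.5422 bits; H(S) = 0.9765 bits.
H(T|S) = 2.5422 − 0.9765 = 1.566 bits.

1.566 bits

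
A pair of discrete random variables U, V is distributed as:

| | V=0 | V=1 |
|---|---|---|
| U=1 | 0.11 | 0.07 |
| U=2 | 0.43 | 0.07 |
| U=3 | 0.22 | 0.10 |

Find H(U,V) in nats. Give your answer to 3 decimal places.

H(U,V) = −Σ p(x,y)·ln p(x,y) over all 6 cells.
  cell (1,0): −0.11·ln0.11 = 0.2428
  cell (1,1): −0.07·ln0.07 = 0.1861
  cell (2,0): −0.43·ln0.43 = 0.3629
  cell (2,1): −0.07·ln0.07 = 0.1861
  cell (3,0): −0.22·ln0.22 = 0.3331
  cell (3,1): −0.10·ln0.10 = 0.2303
Sum = 1.541 nats.

1.541 nats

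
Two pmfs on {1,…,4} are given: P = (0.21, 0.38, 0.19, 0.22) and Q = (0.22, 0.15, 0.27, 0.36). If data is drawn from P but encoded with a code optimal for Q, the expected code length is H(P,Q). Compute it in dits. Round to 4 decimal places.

0.6568 dits

H(P,Q) = −Σ p·log₁₀ q.
  −0.21·log₁₀(0.22) = 0.13809
  −0.38·log₁₀(0.15) = 0.31309
  −0.19·log₁₀(0.27) = 0.10804
  −0.22·log₁₀(0.36) = 0.09761
H(P,Q) = 0.6568 dits.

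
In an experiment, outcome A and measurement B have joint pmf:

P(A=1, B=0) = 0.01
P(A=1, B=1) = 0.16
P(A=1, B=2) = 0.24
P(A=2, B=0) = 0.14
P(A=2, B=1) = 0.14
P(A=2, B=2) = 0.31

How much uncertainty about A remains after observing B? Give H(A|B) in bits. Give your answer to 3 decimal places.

0.896 bits

Chain rule: H(A|B) = H(A,B) − H(B).
Marginals: p(A) = (0.4100, 0.5900), p(B) = (0.1500, 0.3000, 0.5500).
H(A,B) = 2.3016 bits; H(B) = 1.4060 bits.
H(A|B) = 2.3016 − 1.4060 = 0.896 bits.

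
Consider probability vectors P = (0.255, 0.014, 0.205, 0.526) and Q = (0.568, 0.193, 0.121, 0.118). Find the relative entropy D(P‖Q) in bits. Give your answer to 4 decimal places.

D(P‖Q) = Σ p·log₂(p/q).
  0.255·log₂(0.255/0.568) = -0.29463
  0.014·log₂(0.014/0.193) = -0.05299
  0.205·log₂(0.205/0.121) = 0.15593
  0.526·log₂(0.526/0.118) = 1.13420
D(P‖Q) = 0.9425 bits.

0.9425 bits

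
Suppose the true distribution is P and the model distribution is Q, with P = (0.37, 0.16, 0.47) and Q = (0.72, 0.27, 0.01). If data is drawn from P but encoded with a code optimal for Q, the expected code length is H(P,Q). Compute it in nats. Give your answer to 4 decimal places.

H(P,Q) = −Σ p·ln q.
  −0.37·ln(0.72) = 0.12155
  −0.16·ln(0.27) = 0.20949
  −0.47·ln(0.01) = 2.16443
H(P,Q) = 2.4955 nats.

2.4955 nats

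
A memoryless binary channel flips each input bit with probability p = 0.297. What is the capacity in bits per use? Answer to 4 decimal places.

Binary symmetric channel: C = 1 − h₂(ε) where h₂ is the binary entropy function.
h₂(0.297) = −0.297·log₂0.297 − 0.703·log₂0.703 = 0.8776.
C = 1 − 0.8776 = 0.1224 bits per channel use.

0.1224 bits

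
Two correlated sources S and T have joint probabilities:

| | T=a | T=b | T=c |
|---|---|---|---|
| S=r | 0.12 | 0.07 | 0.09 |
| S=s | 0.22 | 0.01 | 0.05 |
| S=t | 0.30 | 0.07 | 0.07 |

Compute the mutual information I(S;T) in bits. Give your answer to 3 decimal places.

0.075 bits

Marginals: p(S) = (0.2800, 0.2800, 0.4400), p(T) = (0.6400, 0.1500, 0.2100).
I(S;T) = H(S) + H(T) − H(S,T).
H(S) = 1.5496, H(T) = 1.2954, H(S,T) = 2.7696.
I(S;T) = 1.5496 + 1.2954 − 2.7696 = 0.075 bits.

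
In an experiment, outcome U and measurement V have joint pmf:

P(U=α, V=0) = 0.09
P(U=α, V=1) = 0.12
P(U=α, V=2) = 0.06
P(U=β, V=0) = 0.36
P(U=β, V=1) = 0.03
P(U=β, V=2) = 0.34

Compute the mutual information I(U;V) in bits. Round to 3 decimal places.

0.164 bits

Marginals: p(U) = (0.2700, 0.7300), p(V) = (0.4500, 0.1500, 0.4000).
I(U;V) = H(U) + H(V) − H(U,V).
H(U) = 0.8415, H(V) = 1.4577, H(U,V) = 2.1348.
I(U;V) = 0.8415 + 1.4577 − 2.1348 = 0.164 bits.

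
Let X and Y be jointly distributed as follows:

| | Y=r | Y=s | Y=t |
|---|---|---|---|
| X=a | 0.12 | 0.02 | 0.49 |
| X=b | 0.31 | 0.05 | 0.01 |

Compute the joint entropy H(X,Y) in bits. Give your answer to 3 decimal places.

1.791 bits

H(X,Y) = −Σ p(x,y)·log₂ p(x,y) over all 6 cells.
  cell (a,r): −0.12·log₂0.12 = 0.3671
  cell (a,s): −0.02·log₂0.02 = 0.1129
  cell (a,t): −0.49·log₂0.49 = 0.5043
  cell (b,r): −0.31·log₂0.31 = 0.5238
  cell (b,s): −0.05·log₂0.05 = 0.2161
  cell (b,t): −0.01·log₂0.01 = 0.0664
Sum = 1.791 bits.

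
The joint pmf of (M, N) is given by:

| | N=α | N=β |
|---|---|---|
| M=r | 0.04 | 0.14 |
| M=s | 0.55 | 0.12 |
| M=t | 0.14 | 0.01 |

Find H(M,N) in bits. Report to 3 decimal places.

1.888 bits

H(M,N) = −Σ p(x,y)·log₂ p(x,y) over all 6 cells.
  cell (r,α): −0.04·log₂0.04 = 0.1858
  cell (r,β): −0.14·log₂0.14 = 0.3971
  cell (s,α): −0.55·log₂0.55 = 0.4744
  cell (s,β): −0.12·log₂0.12 = 0.3671
  cell (t,α): −0.14·log₂0.14 = 0.3971
  cell (t,β): −0.01·log₂0.01 = 0.0664
Sum = 1.888 bits.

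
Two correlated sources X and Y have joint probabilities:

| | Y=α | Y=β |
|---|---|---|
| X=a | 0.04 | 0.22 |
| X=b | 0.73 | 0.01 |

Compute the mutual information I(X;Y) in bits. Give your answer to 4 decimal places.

0.5405 bits

Marginals: p(X) = (0.2600, 0.7400), p(Y) = (0.7700, 0.2300).
I(X;Y) = Σ p(x,y)·log₂[p(x,y)/(p(x)p(y))].
  (a,α): 0.04·log₂(0.1998) = -0.09293
  (a,β): 0.22·log₂(3.6789) = 0.41344
  (b,α): 0.73·log₂(1.2812) = 0.26093
  (b,β): 0.01·log₂(0.0588) = -0.04089
Sum = 0.5405 bits.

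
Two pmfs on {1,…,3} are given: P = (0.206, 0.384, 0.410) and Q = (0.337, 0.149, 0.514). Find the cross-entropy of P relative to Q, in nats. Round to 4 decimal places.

H(P,Q) = −Σ p·ln q.
  −0.206·ln(0.337) = 0.22406
  −0.384·ln(0.149) = 0.73106
  −0.410·ln(0.514) = 0.27287
H(P,Q) = 1.2280 nats.

1.2280 nats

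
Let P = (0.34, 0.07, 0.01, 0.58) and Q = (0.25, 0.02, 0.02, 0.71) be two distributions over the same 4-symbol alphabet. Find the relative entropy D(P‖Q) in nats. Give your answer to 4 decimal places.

0.0680 nats

D(P‖Q) = Σ p·ln(p/q).
  0.34·ln(0.34/0.25) = 0.10454
  0.07·ln(0.07/0.02) = 0.08769
  0.01·ln(0.01/0.02) = -0.00693
  0.58·ln(0.58/0.71) = -0.11730
D(P‖Q) = 0.0680 nats.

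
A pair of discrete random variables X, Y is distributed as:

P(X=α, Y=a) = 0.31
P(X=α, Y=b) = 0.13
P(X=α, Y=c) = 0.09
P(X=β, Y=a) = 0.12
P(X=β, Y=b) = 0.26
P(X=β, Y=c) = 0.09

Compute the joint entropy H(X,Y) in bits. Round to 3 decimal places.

H(X,Y) = −Σ p(x,y)·log₂ p(x,y) over all 6 cells.
  cell (α,a): −0.31·log₂0.31 = 0.5238
  cell (α,b): −0.13·log₂0.13 = 0.3826
  cell (α,c): −0.09·log₂0.09 = 0.3127
  cell (β,a): −0.12·log₂0.12 = 0.3671
  cell (β,b): −0.26·log₂0.26 = 0.5053
  cell (β,c): −0.09·log₂0.09 = 0.3127
Sum = 2.404 bits.

2.404 bits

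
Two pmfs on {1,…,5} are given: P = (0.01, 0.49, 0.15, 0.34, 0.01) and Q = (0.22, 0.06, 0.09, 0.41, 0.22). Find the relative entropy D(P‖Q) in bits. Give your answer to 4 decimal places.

1.4141 bits

D(P‖Q) = Σ p·log₂(p/q).
  0.01·log₂(0.01/0.22) = -0.04459
  0.49·log₂(0.49/0.06) = 1.48458
  0.15·log₂(0.15/0.09) = 0.11054
  0.34·log₂(0.34/0.41) = -0.09183
  0.01·log₂(0.01/0.22) = -0.04459
D(P‖Q) = 1.4141 bits.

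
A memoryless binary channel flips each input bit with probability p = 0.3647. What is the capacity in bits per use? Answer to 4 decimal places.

Binary symmetric channel: C = 1 − h₂(ε) where h₂ is the binary entropy function.
h₂(0.3647) = −0.3647·log₂0.3647 − 0.6353·log₂0.6353 = 0.9465.
C = 1 − 0.9465 = 0.0535 bits per channel use.

0.0535 bits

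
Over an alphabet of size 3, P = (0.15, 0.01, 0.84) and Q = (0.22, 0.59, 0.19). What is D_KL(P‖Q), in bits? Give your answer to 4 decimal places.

1.6596 bits

D(P‖Q) = Σ p·log₂(p/q).
  0.15·log₂(0.15/0.22) = -0.08288
  0.01·log₂(0.01/0.59) = -0.05883
  0.84·log₂(0.84/0.19) = 1.80129
D(P‖Q) = 1.6596 bits.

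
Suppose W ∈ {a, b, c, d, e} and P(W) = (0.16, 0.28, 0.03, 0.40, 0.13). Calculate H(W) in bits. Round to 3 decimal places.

H(W) = −Σ p·log₂ p.
  −(0.16)·log₂(0.16) = 0.4230
  −(0.28)·log₂(0.28) = 0.5142
  −(0.03)·log₂(0.03) = 0.1518
  −(0.40)·log₂(0.40) = 0.5288
  −(0.13)·log₂(0.13) = 0.3826
Sum: 0.4230 + 0.5142 + 0.1518 + 0.5288 + 0.3826 = 2.000 bits.

2.000 bits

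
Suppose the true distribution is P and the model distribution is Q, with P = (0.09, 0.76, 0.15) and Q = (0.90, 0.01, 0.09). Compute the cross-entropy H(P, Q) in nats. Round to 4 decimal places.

3.8706 nats

H(P,Q) = −Σ p·ln q.
  −0.09·ln(0.90) = 0.00948
  −0.76·ln(0.01) = 3.49993
  −0.15·ln(0.09) = 0.36119
H(P,Q) = 3.8706 nats.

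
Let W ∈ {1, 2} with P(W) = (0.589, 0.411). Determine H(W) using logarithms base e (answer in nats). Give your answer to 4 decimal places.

H(W) = −Σ p·ln p.
  −(0.589)·ln(0.589) = 0.31177
  −(0.411)·ln(0.411) = 0.36545
Sum: 0.31177 + 0.36545 = 0.6772 nats.

0.6772 nats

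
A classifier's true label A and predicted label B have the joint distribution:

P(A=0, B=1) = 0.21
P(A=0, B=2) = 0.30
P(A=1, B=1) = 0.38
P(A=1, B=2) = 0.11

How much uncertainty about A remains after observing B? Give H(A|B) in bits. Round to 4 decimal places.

Chain rule: H(A|B) = H(A,B) − H(B).
Marginals: p(A) = (0.5100, 0.4900), p(B) = (0.5900, 0.4100).
H(A,B) = 1.8747 bits; H(B) = 0.9765 bits.
H(A|B) = 1.8747 − 0.9765 = 0.8982 bits.

0.8982 bits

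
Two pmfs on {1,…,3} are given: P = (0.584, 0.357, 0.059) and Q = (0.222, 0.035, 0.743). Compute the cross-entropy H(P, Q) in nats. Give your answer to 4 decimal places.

H(P,Q) = −Σ p·ln q.
  −0.584·ln(0.222) = 0.87897
  −0.357·ln(0.035) = 1.19681
  −0.059·ln(0.743) = 0.01753
H(P,Q) = 2.0933 nats.

2.0933 nats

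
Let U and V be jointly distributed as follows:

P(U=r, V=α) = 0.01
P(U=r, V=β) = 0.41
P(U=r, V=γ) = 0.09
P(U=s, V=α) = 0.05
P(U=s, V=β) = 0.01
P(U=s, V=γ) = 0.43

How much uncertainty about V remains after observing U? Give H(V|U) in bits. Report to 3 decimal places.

0.713 bits

Chain rule: H(V|U) = H(U,V) − H(U).
Marginals: p(U) = (0.5100, 0.4900), p(V) = (0.0600, 0.4200, 0.5200).
H(U,V) = 1.7126 bits; H(U) = 0.9997 bits.
H(V|U) = 1.7126 − 0.9997 = 0.713 bits.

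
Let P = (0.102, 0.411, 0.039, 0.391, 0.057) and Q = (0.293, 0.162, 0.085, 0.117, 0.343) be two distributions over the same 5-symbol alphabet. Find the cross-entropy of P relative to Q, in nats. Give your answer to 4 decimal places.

H(P,Q) = −Σ p·ln q.
  −0.102·ln(0.293) = 0.12521
  −0.411·ln(0.162) = 0.74809
  −0.039·ln(0.085) = 0.09614
  −0.391·ln(0.117) = 0.83892
  −0.057·ln(0.343) = 0.06099
H(P,Q) = 1.8694 nats.

1.8694 nats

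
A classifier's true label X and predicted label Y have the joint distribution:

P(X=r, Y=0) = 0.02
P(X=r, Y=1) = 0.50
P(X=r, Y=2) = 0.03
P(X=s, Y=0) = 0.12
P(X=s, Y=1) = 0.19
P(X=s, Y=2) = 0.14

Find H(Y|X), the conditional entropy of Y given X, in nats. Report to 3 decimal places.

0.687 nats

Marginals: p(X) = (0.5500, 0.4500), p(Y) = (0.1400, 0.6900, 0.1700).
H(Y|X) = Σ p(X) · H(Y|X=·).
  X=r: p=0.5500, H(Y|X=r) = 0.3658
  X=s: p=0.4500, H(Y|X=s) = 1.0798
Weighted sum = 0.687 nats.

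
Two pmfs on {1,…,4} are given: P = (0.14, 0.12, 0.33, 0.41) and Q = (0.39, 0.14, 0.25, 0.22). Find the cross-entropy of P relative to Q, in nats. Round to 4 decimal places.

H(P,Q) = −Σ p·ln q.
  −0.14·ln(0.39) = 0.13183
  −0.12·ln(0.14) = 0.23593
  −0.33·ln(0.25) = 0.45748
  −0.41·ln(0.22) = 0.62079
H(P,Q) = 1.4460 nats.

1.4460 nats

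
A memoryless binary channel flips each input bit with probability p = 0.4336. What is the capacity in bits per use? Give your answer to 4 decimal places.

Binary symmetric channel: C = 1 − h₂(ε) where h₂ is the binary entropy function.
h₂(0.4336) = −0.4336·log₂0.4336 − 0.5664·log₂0.5664 = 0.9872.
C = 1 − 0.9872 = 0.0128 bits per channel use.

0.0128 bits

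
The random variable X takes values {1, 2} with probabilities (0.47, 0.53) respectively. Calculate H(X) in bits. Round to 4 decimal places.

H(X) = −Σ p·log₂ p.
  −(0.47)·log₂(0.47) = 0.51196
  −(0.53)·log₂(0.53) = 0.48545
Sum: 0.51196 + 0.48545 = 0.9974 bits.

0.9974 bits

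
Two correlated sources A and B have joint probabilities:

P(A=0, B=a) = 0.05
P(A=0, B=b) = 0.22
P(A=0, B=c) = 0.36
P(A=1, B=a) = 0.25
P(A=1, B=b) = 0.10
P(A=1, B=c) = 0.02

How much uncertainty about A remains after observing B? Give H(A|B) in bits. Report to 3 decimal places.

0.595 bits

Chain rule: H(A|B) = H(A,B) − H(B).
Marginals: p(A) = (0.6300, 0.3700), p(B) = (0.3000, 0.3200, 0.3800).
H(A,B) = 2.1724 bits; H(B) = 1.5776 bits.
H(A|B) = 2.1724 − 1.5776 = 0.595 bits.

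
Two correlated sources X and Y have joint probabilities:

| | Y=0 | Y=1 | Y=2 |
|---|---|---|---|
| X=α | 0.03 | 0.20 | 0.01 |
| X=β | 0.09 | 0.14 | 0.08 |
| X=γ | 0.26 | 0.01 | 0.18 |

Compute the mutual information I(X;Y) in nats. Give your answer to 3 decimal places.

Marginals: p(X) = (0.2400, 0.3100, 0.4500), p(Y) = (0.3800, 0.3500, 0.2700).
I(X;Y) = Σ p(x,y)·ln[p(x,y)/(p(x)p(y))].
  (α,0): 0.03·ln(0.3289) = -0.0334
  (α,1): 0.20·ln(2.3810) = 0.1735
  (α,2): 0.01·ln(0.1543) = -0.0187
  (β,0): 0.09·ln(0.7640) = -0.0242
  (β,1): 0.14·ln(1.2903) = 0.0357
  (β,2): 0.08·ln(0.9558) = -0.0036
  (γ,0): 0.26·ln(1.5205) = 0.1089
  (γ,1): 0.01·ln(0.0635) = -0.0276
  (γ,2): 0.18·ln(1.4815) = 0.0707
Sum = 0.281 nats.

0.281 nats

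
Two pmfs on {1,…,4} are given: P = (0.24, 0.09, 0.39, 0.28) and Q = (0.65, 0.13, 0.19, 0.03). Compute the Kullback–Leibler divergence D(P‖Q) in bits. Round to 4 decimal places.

D(P‖Q) = Σ p·log₂(p/q).
  0.24·log₂(0.24/0.65) = -0.34498
  0.09·log₂(0.09/0.13) = -0.04775
  0.39·log₂(0.39/0.19) = 0.40462
  0.28·log₂(0.28/0.03) = 0.90227
D(P‖Q) = 0.9142 bits.

0.9142 bits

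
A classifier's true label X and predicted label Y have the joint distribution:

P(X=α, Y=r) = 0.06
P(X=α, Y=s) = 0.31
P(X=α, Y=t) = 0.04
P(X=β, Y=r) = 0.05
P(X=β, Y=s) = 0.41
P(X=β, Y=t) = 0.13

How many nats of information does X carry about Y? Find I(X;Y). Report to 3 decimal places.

Marginals: p(X) = (0.4100, 0.5900), p(Y) = (0.1100, 0.7200, 0.1700).
I(X;Y) = Σ p(x,y)·ln[p(x,y)/(p(x)p(y))].
  (α,r): 0.06·ln(1.3304) = 0.0171
  (α,s): 0.31·ln(1.0501) = 0.0152
  (α,t): 0.04·ln(0.5739) = -0.0222
  (β,r): 0.05·ln(0.7704) = -0.0130
  (β,s): 0.41·ln(0.9652) = -0.0145
  (β,t): 0.13·ln(1.2961) = 0.0337
Sum = 0.016 nats.

0.016 nats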